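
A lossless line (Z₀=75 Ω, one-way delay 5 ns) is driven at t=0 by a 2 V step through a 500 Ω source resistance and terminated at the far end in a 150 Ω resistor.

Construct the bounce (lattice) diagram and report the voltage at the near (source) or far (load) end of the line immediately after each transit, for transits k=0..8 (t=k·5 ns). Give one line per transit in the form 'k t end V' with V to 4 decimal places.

0 0 source 0.2609
1 5 load 0.3478
2 10 source 0.4121
3 15 load 0.4335
4 20 source 0.4494
5 25 load 0.4546
6 30 source 0.4585
7 35 load 0.4598
8 40 source 0.4608

Γ_L=0.333333, Γ_S=0.739130; launch V₁=2·75/575=0.260870
k=0 src: V=0.2609
k=1 load: inc=0.260870, refl=0.260870·0.333333=0.0870; V=0.000000+0.260870+0.086957=0.3478
k=2 src: inc=0.086957, refl=0.086957·0.739130=0.0643; V=0.260870+0.086957+0.064272=0.4121
k=3 load: inc=0.064272, refl=0.064272·0.333333=0.0214; V=0.347826+0.064272+0.021424=0.4335
k=4 src: inc=0.021424, refl=0.021424·0.739130=0.0158; V=0.412098+0.021424+0.015835=0.4494
k=5 load: inc=0.015835, refl=0.015835·0.333333=0.0053; V=0.433522+0.015835+0.005278=0.4546
k=6 src: inc=0.005278, refl=0.005278·0.739130=0.0039; V=0.449358+0.005278+0.003901=0.4585
k=7 load: inc=0.003901, refl=0.003901·0.333333=0.0013; V=0.454636+0.003901+0.001300=0.4598
k=8 src: inc=0.001300, refl=0.001300·0.739130=0.0010; V=0.458537+0.001300+0.000961=0.4608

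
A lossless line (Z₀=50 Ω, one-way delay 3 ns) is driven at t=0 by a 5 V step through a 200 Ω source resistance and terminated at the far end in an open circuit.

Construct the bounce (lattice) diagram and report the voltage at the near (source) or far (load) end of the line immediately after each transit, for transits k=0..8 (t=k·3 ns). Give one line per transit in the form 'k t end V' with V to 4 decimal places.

0 0 source 1.0000
1 3 load 2.0000
2 6 source 2.6000
3 9 load 3.2000
4 12 source 3.5600
5 15 load 3.9200
6 18 source 4.1360
7 21 load 4.3520
8 24 source 4.4816

Γ_L=1.000000, Γ_S=0.600000; launch V₁=5·50/250=1.000000
k=0 src: V=1.0000
k=1 load: inc=1.000000, refl=1.000000·1.000000=1.0000; V=0.000000+1.000000+1.000000=2.0000
k=2 src: inc=1.000000, refl=1.000000·0.600000=0.6000; V=1.000000+1.000000+0.600000=2.6000
k=3 load: inc=0.600000, refl=0.600000·1.000000=0.6000; V=2.000000+0.600000+0.600000=3.2000
k=4 src: inc=0.600000, refl=0.600000·0.600000=0.3600; V=2.600000+0.600000+0.360000=3.5600
k=5 load: inc=0.360000, refl=0.360000·1.000000=0.3600; V=3.200000+0.360000+0.360000=3.9200
k=6 src: inc=0.360000, refl=0.360000·0.600000=0.2160; V=3.560000+0.360000+0.216000=4.1360
k=7 load: inc=0.216000, refl=0.216000·1.000000=0.2160; V=3.920000+0.216000+0.216000=4.3520
k=8 src: inc=0.216000, refl=0.216000·0.600000=0.1296; V=4.136000+0.216000+0.129600=4.4816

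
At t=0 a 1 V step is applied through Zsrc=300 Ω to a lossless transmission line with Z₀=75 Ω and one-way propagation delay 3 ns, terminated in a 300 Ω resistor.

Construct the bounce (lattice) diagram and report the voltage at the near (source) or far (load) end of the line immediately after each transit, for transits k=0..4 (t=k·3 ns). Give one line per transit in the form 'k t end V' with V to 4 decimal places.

Γ_L=0.600000, Γ_S=0.600000; launch V₁=1·75/375=0.200000
k=0 src: V=0.2000
k=1 load: inc=0.200000, refl=0.200000·0.600000=0.1200; V=0.000000+0.200000+0.120000=0.3200
k=2 src: inc=0.120000, refl=0.120000·0.600000=0.0720; V=0.200000+0.120000+0.072000=0.3920
k=3 load: inc=0.072000, refl=0.072000·0.600000=0.0432; V=0.320000+0.072000+0.043200=0.4352
k=4 src: inc=0.043200, refl=0.043200·0.600000=0.0259; V=0.392000+0.043200+0.025920=0.4611

0 0 source 0.2000
1 3 load 0.3200
2 6 source 0.3920
3 9 load 0.4352
4 12 source 0.4611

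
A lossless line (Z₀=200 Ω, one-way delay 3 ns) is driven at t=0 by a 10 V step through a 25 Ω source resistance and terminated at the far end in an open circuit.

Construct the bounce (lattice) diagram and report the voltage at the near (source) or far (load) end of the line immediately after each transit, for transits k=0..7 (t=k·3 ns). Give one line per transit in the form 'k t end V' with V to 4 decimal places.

Γ_L=1.000000, Γ_S=-0.777778; launch V₁=10·200/225=8.888889
k=0 src: V=8.8889
k=1 load: inc=8.888889, refl=8.888889·1.000000=8.8889; V=0.000000+8.888889+8.888889=17.7778
k=2 src: inc=8.888889, refl=8.888889·-0.777778=-6.9136; V=8.888889+8.888889+-6.913580=10.8642
k=3 load: inc=-6.913580, refl=-6.913580·1.000000=-6.9136; V=17.777778+-6.913580+-6.913580=3.9506
k=4 src: inc=-6.913580, refl=-6.913580·-0.777778=5.3772; V=10.864198+-6.913580+5.377229=9.3278
k=5 load: inc=5.377229, refl=5.377229·1.000000=5.3772; V=3.950617+5.377229+5.377229=14.7051
k=6 src: inc=5.377229, refl=5.377229·-0.777778=-4.1823; V=9.327846+5.377229+-4.182289=10.5228
k=7 load: inc=-4.182289, refl=-4.182289·1.000000=-4.1823; V=14.705075+-4.182289+-4.182289=6.3405

0 0 source 8.8889
1 3 load 17.7778
2 6 source 10.8642
3 9 load 3.9506
4 12 source 9.3278
5 15 load 14.7051
6 18 source 10.5228
7 21 load 6.3405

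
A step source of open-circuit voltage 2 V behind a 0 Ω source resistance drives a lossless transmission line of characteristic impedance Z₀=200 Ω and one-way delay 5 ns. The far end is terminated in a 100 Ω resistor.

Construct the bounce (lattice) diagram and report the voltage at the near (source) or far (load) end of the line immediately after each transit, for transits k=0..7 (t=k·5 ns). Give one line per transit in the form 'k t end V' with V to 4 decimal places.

0 0 source 2.0000
1 5 load 1.3333
2 10 source 2.0000
3 15 load 1.7778
4 20 source 2.0000
5 25 load 1.9259
6 30 source 2.0000
7 35 load 1.9753

Γ_L=-0.333333, Γ_S=-1.000000; launch V₁=2·200/200=2.000000
k=0 src: V=2.0000
k=1 load: inc=2.000000, refl=2.000000·-0.333333=-0.6667; V=0.000000+2.000000+-0.666667=1.3333
k=2 src: inc=-0.666667, refl=-0.666667·-1.000000=0.6667; V=2.000000+-0.666667+0.666667=2.0000
k=3 load: inc=0.666667, refl=0.666667·-0.333333=-0.2222; V=1.333333+0.666667+-0.222222=1.7778
k=4 src: inc=-0.222222, refl=-0.222222·-1.000000=0.2222; V=2.000000+-0.222222+0.222222=2.0000
k=5 load: inc=0.222222, refl=0.222222·-0.333333=-0.0741; V=1.777778+0.222222+-0.074074=1.9259
k=6 src: inc=-0.074074, refl=-0.074074·-1.000000=0.0741; V=2.000000+-0.074074+0.074074=2.0000
k=7 load: inc=0.074074, refl=0.074074·-0.333333=-0.0247; V=1.925926+0.074074+-0.024691=1.9753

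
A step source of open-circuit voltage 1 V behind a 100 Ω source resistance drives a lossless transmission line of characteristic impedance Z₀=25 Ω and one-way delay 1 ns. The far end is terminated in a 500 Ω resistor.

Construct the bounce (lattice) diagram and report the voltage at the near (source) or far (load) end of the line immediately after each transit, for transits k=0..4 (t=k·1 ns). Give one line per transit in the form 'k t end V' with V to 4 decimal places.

Γ_L=0.904762, Γ_S=0.600000; launch V₁=1·25/125=0.200000
k=0 src: V=0.2000
k=1 load: inc=0.200000, refl=0.200000·0.904762=0.1810; V=0.000000+0.200000+0.180952=0.3810
k=2 src: inc=0.180952, refl=0.180952·0.600000=0.1086; V=0.200000+0.180952+0.108571=0.4895
k=3 load: inc=0.108571, refl=0.108571·0.904762=0.0982; V=0.380952+0.108571+0.098231=0.5878
k=4 src: inc=0.098231, refl=0.098231·0.600000=0.0589; V=0.489524+0.098231+0.058939=0.6467

0 0 source 0.2000
1 1 load 0.3810
2 2 source 0.4895
3 3 load 0.5878
4 4 source 0.6467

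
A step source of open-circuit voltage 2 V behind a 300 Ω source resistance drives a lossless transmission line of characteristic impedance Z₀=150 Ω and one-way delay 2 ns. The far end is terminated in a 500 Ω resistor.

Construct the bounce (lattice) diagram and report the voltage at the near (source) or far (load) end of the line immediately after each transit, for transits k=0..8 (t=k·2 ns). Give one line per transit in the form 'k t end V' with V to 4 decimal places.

0 0 source 0.6667
1 2 load 1.0256
2 4 source 1.1453
3 6 load 1.2097
4 8 source 1.2312
5 10 load 1.2428
6 12 source 1.2466
7 14 load 1.2487
8 16 source 1.2494

Γ_L=0.538462, Γ_S=0.333333; launch V₁=2·150/450=0.666667
k=0 src: V=0.6667
k=1 load: inc=0.666667, refl=0.666667·0.538462=0.3590; V=0.000000+0.666667+0.358974=1.0256
k=2 src: inc=0.358974, refl=0.358974·0.333333=0.1197; V=0.666667+0.358974+0.119658=1.1453
k=3 load: inc=0.119658, refl=0.119658·0.538462=0.0644; V=1.025641+0.119658+0.064431=1.2097
k=4 src: inc=0.064431, refl=0.064431·0.333333=0.0215; V=1.145299+0.064431+0.021477=1.2312
k=5 load: inc=0.021477, refl=0.021477·0.538462=0.0116; V=1.209730+0.021477+0.011565=1.2428
k=6 src: inc=0.011565, refl=0.011565·0.333333=0.0039; V=1.231208+0.011565+0.003855=1.2466
k=7 load: inc=0.003855, refl=0.003855·0.538462=0.0021; V=1.242772+0.003855+0.002076=1.2487
k=8 src: inc=0.002076, refl=0.002076·0.333333=0.0007; V=1.246627+0.002076+0.000692=1.2494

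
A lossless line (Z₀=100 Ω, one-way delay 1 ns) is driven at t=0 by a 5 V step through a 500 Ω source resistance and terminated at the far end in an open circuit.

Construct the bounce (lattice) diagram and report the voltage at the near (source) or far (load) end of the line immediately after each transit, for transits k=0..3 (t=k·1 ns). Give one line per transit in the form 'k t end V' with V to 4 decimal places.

Γ_L=1.000000, Γ_S=0.666667; launch V₁=5·100/600=0.833333
k=0 src: V=0.8333
k=1 load: inc=0.833333, refl=0.833333·1.000000=0.8333; V=0.000000+0.833333+0.833333=1.6667
k=2 src: inc=0.833333, refl=0.833333·0.666667=0.5556; V=0.833333+0.833333+0.555556=2.2222
k=3 load: inc=0.555556, refl=0.555556·1.000000=0.5556; V=1.666667+0.555556+0.555556=2.7778

0 0 source 0.8333
1 1 load 1.6667
2 2 source 2.2222
3 3 load 2.7778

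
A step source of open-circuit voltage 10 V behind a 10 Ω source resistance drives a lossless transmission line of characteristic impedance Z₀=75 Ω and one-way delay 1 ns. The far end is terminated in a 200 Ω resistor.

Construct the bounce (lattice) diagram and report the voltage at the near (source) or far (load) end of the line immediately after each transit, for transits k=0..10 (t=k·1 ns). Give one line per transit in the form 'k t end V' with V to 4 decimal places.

0 0 source 8.8235
1 1 load 12.8342
2 2 source 9.7672
3 3 load 8.3731
4 4 source 9.4392
5 5 load 9.9238
6 6 source 9.5532
7 7 load 9.3848
8 8 source 9.5136
9 9 load 9.5721
10 10 source 9.5274

Γ_L=0.454545, Γ_S=-0.764706; launch V₁=10·75/85=8.823529
k=0 src: V=8.8235
k=1 load: inc=8.823529, refl=8.823529·0.454545=4.0107; V=0.000000+8.823529+4.010695=12.8342
k=2 src: inc=4.010695, refl=4.010695·-0.764706=-3.0670; V=8.823529+4.010695+-3.067002=9.7672
k=3 load: inc=-3.067002, refl=-3.067002·0.454545=-1.3941; V=12.834225+-3.067002+-1.394092=8.3731
k=4 src: inc=-1.394092, refl=-1.394092·-0.764706=1.0661; V=9.767222+-1.394092+1.066070=9.4392
k=5 load: inc=1.066070, refl=1.066070·0.454545=0.4846; V=8.373130+1.066070+0.484577=9.9238
k=6 src: inc=0.484577, refl=0.484577·-0.764706=-0.3706; V=9.439201+0.484577+-0.370559=9.5532
k=7 load: inc=-0.370559, refl=-0.370559·0.454545=-0.1684; V=9.923778+-0.370559+-0.168436=9.3848
k=8 src: inc=-0.168436, refl=-0.168436·-0.764706=0.1288; V=9.553219+-0.168436+0.128804=9.5136
k=9 load: inc=0.128804, refl=0.128804·0.454545=0.0585; V=9.384783+0.128804+0.058547=9.5721
k=10 src: inc=0.058547, refl=0.058547·-0.764706=-0.0448; V=9.513587+0.058547+-0.044771=9.5274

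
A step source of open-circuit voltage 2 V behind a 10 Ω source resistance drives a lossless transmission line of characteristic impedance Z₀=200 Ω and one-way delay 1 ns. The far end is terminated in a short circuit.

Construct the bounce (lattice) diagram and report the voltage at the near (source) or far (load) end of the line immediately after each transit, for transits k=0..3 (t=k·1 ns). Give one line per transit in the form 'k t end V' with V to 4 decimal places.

Γ_L=-1.000000, Γ_S=-0.904762; launch V₁=2·200/210=1.904762
k=0 src: V=1.9048
k=1 load: inc=1.904762, refl=1.904762·-1.000000=-1.9048; V=0.000000+1.904762+-1.904762=0.0000
k=2 src: inc=-1.904762, refl=-1.904762·-0.904762=1.7234; V=1.904762+-1.904762+1.723356=1.7234
k=3 load: inc=1.723356, refl=1.723356·-1.000000=-1.7234; V=0.000000+1.723356+-1.723356=0.0000

0 0 source 1.9048
1 1 load 0.0000
2 2 source 1.7234
3 3 load 0.0000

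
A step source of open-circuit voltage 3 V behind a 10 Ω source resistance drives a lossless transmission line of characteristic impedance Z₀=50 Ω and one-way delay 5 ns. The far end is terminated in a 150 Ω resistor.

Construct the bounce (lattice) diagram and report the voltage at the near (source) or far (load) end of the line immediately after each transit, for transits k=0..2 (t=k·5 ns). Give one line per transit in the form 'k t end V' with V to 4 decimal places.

0 0 source 2.5000
1 5 load 3.7500
2 10 source 2.9167

Γ_L=0.500000, Γ_S=-0.666667; launch V₁=3·50/60=2.500000
k=0 src: V=2.5000
k=1 load: inc=2.500000, refl=2.500000·0.500000=1.2500; V=0.000000+2.500000+1.250000=3.7500
k=2 src: inc=1.250000, refl=1.250000·-0.666667=-0.8333; V=2.500000+1.250000+-0.833333=2.9167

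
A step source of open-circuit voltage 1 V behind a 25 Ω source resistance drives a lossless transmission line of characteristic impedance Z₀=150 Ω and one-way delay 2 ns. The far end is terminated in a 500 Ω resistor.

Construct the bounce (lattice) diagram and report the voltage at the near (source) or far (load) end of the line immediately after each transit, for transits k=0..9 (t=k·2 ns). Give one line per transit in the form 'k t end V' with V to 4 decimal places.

Γ_L=0.538462, Γ_S=-0.714286; launch V₁=1·150/175=0.857143
k=0 src: V=0.8571
k=1 load: inc=0.857143, refl=0.857143·0.538462=0.4615; V=0.000000+0.857143+0.461538=1.3187
k=2 src: inc=0.461538, refl=0.461538·-0.714286=-0.3297; V=0.857143+0.461538+-0.329670=0.9890
k=3 load: inc=-0.329670, refl=-0.329670·0.538462=-0.1775; V=1.318681+-0.329670+-0.177515=0.8115
k=4 src: inc=-0.177515, refl=-0.177515·-0.714286=0.1268; V=0.989011+-0.177515+0.126796=0.9383
k=5 load: inc=0.126796, refl=0.126796·0.538462=0.0683; V=0.811496+0.126796+0.068275=1.0066
k=6 src: inc=0.068275, refl=0.068275·-0.714286=-0.0488; V=0.938292+0.068275+-0.048768=0.9578
k=7 load: inc=-0.048768, refl=-0.048768·0.538462=-0.0263; V=1.006567+-0.048768+-0.026260=0.9315
k=8 src: inc=-0.026260, refl=-0.026260·-0.714286=0.0188; V=0.957800+-0.026260+0.018757=0.9503
k=9 load: inc=0.018757, refl=0.018757·0.538462=0.0101; V=0.931540+0.018757+0.010100=0.9604

0 0 source 0.8571
1 2 load 1.3187
2 4 source 0.9890
3 6 load 0.8115
4 8 source 0.9383
5 10 load 1.0066
6 12 source 0.9578
7 14 load 0.9315
8 16 source 0.9503
9 18 load 0.9604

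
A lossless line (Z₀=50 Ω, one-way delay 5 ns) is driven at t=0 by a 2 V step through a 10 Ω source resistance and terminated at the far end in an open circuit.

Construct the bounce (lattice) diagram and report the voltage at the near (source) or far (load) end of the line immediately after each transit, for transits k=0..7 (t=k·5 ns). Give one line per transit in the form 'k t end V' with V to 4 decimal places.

Γ_L=1.000000, Γ_S=-0.666667; launch V₁=2·50/60=1.666667
k=0 src: V=1.6667
k=1 load: inc=1.666667, refl=1.666667·1.000000=1.6667; V=0.000000+1.666667+1.666667=3.3333
k=2 src: inc=1.666667, refl=1.666667·-0.666667=-1.1111; V=1.666667+1.666667+-1.111111=2.2222
k=3 load: inc=-1.111111, refl=-1.111111·1.000000=-1.1111; V=3.333333+-1.111111+-1.111111=1.1111
k=4 src: inc=-1.111111, refl=-1.111111·-0.666667=0.7407; V=2.222222+-1.111111+0.740741=1.8519
k=5 load: inc=0.740741, refl=0.740741·1.000000=0.7407; V=1.111111+0.740741+0.740741=2.5926
k=6 src: inc=0.740741, refl=0.740741·-0.666667=-0.4938; V=1.851852+0.740741+-0.493827=2.0988
k=7 load: inc=-0.493827, refl=-0.493827·1.000000=-0.4938; V=2.592593+-0.493827+-0.493827=1.6049

0 0 source 1.6667
1 5 load 3.3333
2 10 source 2.2222
3 15 load 1.1111
4 20 source 1.8519
5 25 load 2.5926
6 30 source 2.0988
7 35 load 1.6049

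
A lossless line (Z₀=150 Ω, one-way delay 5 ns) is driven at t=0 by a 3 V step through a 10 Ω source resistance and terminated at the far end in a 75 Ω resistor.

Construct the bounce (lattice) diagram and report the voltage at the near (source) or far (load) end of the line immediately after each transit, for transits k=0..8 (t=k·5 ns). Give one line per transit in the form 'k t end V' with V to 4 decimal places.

0 0 source 2.8125
1 5 load 1.8750
2 10 source 2.6953
3 15 load 2.4219
4 20 source 2.6611
5 25 load 2.5814
6 30 source 2.6512
7 35 load 2.6279
8 40 source 2.6483

Γ_L=-0.333333, Γ_S=-0.875000; launch V₁=3·150/160=2.812500
k=0 src: V=2.8125
k=1 load: inc=2.812500, refl=2.812500·-0.333333=-0.9375; V=0.000000+2.812500+-0.937500=1.8750
k=2 src: inc=-0.937500, refl=-0.937500·-0.875000=0.8203; V=2.812500+-0.937500+0.820312=2.6953
k=3 load: inc=0.820312, refl=0.820312·-0.333333=-0.2734; V=1.875000+0.820312+-0.273438=2.4219
k=4 src: inc=-0.273438, refl=-0.273438·-0.875000=0.2393; V=2.695312+-0.273438+0.239258=2.6611
k=5 load: inc=0.239258, refl=0.239258·-0.333333=-0.0798; V=2.421875+0.239258+-0.079753=2.5814
k=6 src: inc=-0.079753, refl=-0.079753·-0.875000=0.0698; V=2.661133+-0.079753+0.069784=2.6512
k=7 load: inc=0.069784, refl=0.069784·-0.333333=-0.0233; V=2.581380+0.069784+-0.023261=2.6279
k=8 src: inc=-0.023261, refl=-0.023261·-0.875000=0.0204; V=2.651164+-0.023261+0.020354=2.6483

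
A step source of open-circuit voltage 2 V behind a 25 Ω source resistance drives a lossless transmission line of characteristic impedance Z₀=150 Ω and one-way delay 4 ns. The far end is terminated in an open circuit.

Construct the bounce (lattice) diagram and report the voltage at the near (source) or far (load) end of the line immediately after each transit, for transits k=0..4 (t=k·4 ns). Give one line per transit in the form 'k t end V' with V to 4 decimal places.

Γ_L=1.000000, Γ_S=-0.714286; launch V₁=2·150/175=1.714286
k=0 src: V=1.7143
k=1 load: inc=1.714286, refl=1.714286·1.000000=1.7143; V=0.000000+1.714286+1.714286=3.4286
k=2 src: inc=1.714286, refl=1.714286·-0.714286=-1.2245; V=1.714286+1.714286+-1.224490=2.2041
k=3 load: inc=-1.224490, refl=-1.224490·1.000000=-1.2245; V=3.428571+-1.224490+-1.224490=0.9796
k=4 src: inc=-1.224490, refl=-1.224490·-0.714286=0.8746; V=2.204082+-1.224490+0.874636=1.8542

0 0 source 1.7143
1 4 load 3.4286
2 8 source 2.2041
3 12 load 0.9796
4 16 source 1.8542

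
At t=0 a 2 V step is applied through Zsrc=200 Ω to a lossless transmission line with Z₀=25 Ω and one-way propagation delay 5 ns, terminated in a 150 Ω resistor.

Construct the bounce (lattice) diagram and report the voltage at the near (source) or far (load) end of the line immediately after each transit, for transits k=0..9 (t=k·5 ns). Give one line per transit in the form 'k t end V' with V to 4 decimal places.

0 0 source 0.2222
1 5 load 0.3810
2 10 source 0.5044
3 15 load 0.5926
4 20 source 0.6612
5 25 load 0.7102
6 30 source 0.7483
7 35 load 0.7755
8 40 source 0.7967
9 45 load 0.8118

Γ_L=0.714286, Γ_S=0.777778; launch V₁=2·25/225=0.222222
k=0 src: V=0.2222
k=1 load: inc=0.222222, refl=0.222222·0.714286=0.1587; V=0.000000+0.222222+0.158730=0.3810
k=2 src: inc=0.158730, refl=0.158730·0.777778=0.1235; V=0.222222+0.158730+0.123457=0.5044
k=3 load: inc=0.123457, refl=0.123457·0.714286=0.0882; V=0.380952+0.123457+0.088183=0.5926
k=4 src: inc=0.088183, refl=0.088183·0.777778=0.0686; V=0.504409+0.088183+0.068587=0.6612
k=5 load: inc=0.068587, refl=0.068587·0.714286=0.0490; V=0.592593+0.068587+0.048991=0.7102
k=6 src: inc=0.048991, refl=0.048991·0.777778=0.0381; V=0.661180+0.048991+0.038104=0.7483
k=7 load: inc=0.038104, refl=0.038104·0.714286=0.0272; V=0.710170+0.038104+0.027217=0.7755
k=8 src: inc=0.027217, refl=0.027217·0.777778=0.0212; V=0.748274+0.027217+0.021169=0.7967
k=9 load: inc=0.021169, refl=0.021169·0.714286=0.0151; V=0.775492+0.021169+0.015121=0.8118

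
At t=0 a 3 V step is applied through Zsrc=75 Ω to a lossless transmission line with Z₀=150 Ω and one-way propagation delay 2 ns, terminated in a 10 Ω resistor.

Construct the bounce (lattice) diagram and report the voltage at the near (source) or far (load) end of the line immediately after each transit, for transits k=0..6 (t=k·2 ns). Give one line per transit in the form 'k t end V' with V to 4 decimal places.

0 0 source 2.0000
1 2 load 0.2500
2 4 source 0.8333
3 6 load 0.3229
4 8 source 0.4931
5 10 load 0.3442
6 12 source 0.3938

Γ_L=-0.875000, Γ_S=-0.333333; launch V₁=3·150/225=2.000000
k=0 src: V=2.0000
k=1 load: inc=2.000000, refl=2.000000·-0.875000=-1.7500; V=0.000000+2.000000+-1.750000=0.2500
k=2 src: inc=-1.750000, refl=-1.750000·-0.333333=0.5833; V=2.000000+-1.750000+0.583333=0.8333
k=3 load: inc=0.583333, refl=0.583333·-0.875000=-0.5104; V=0.250000+0.583333+-0.510417=0.3229
k=4 src: inc=-0.510417, refl=-0.510417·-0.333333=0.1701; V=0.833333+-0.510417+0.170139=0.4931
k=5 load: inc=0.170139, refl=0.170139·-0.875000=-0.1489; V=0.322917+0.170139+-0.148872=0.3442
k=6 src: inc=-0.148872, refl=-0.148872·-0.333333=0.0496; V=0.493056+-0.148872+0.049624=0.3938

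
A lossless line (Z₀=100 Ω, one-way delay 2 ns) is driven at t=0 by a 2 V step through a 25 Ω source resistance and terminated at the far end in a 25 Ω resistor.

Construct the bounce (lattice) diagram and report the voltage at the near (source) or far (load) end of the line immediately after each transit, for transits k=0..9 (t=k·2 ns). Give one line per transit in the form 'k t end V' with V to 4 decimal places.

Γ_L=-0.600000, Γ_S=-0.600000; launch V₁=2·100/125=1.600000
k=0 src: V=1.6000
k=1 load: inc=1.600000, refl=1.600000·-0.600000=-0.9600; V=0.000000+1.600000+-0.960000=0.6400
k=2 src: inc=-0.960000, refl=-0.960000·-0.600000=0.5760; V=1.600000+-0.960000+0.576000=1.2160
k=3 load: inc=0.576000, refl=0.576000·-0.600000=-0.3456; V=0.640000+0.576000+-0.345600=0.8704
k=4 src: inc=-0.345600, refl=-0.345600·-0.600000=0.2074; V=1.216000+-0.345600+0.207360=1.0778
k=5 load: inc=0.207360, refl=0.207360·-0.600000=-0.1244; V=0.870400+0.207360+-0.124416=0.9533
k=6 src: inc=-0.124416, refl=-0.124416·-0.600000=0.0746; V=1.077760+-0.124416+0.074650=1.0280
k=7 load: inc=0.074650, refl=0.074650·-0.600000=-0.0448; V=0.953344+0.074650+-0.044790=0.9832
k=8 src: inc=-0.044790, refl=-0.044790·-0.600000=0.0269; V=1.027994+-0.044790+0.026874=1.0101
k=9 load: inc=0.026874, refl=0.026874·-0.600000=-0.0161; V=0.983204+0.026874+-0.016124=0.9940

0 0 source 1.6000
1 2 load 0.6400
2 4 source 1.2160
3 6 load 0.8704
4 8 source 1.0778
5 10 load 0.9533
6 12 source 1.0280
7 14 load 0.9832
8 16 source 1.0101
9 18 load 0.9940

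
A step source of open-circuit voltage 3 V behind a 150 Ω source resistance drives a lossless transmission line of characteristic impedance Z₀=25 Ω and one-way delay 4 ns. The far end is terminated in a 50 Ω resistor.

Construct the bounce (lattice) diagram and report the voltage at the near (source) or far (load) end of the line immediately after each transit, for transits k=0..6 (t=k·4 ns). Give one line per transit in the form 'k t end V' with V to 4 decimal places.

0 0 source 0.4286
1 4 load 0.5714
2 8 source 0.6735
3 12 load 0.7075
4 16 source 0.7318
5 20 load 0.7399
6 24 source 0.7457

Γ_L=0.333333, Γ_S=0.714286; launch V₁=3·25/175=0.428571
k=0 src: V=0.4286
k=1 load: inc=0.428571, refl=0.428571·0.333333=0.1429; V=0.000000+0.428571+0.142857=0.5714
k=2 src: inc=0.142857, refl=0.142857·0.714286=0.1020; V=0.428571+0.142857+0.102041=0.6735
k=3 load: inc=0.102041, refl=0.102041·0.333333=0.0340; V=0.571429+0.102041+0.034014=0.7075
k=4 src: inc=0.034014, refl=0.034014·0.714286=0.0243; V=0.673469+0.034014+0.024295=0.7318
k=5 load: inc=0.024295, refl=0.024295·0.333333=0.0081; V=0.707483+0.024295+0.008098=0.7399
k=6 src: inc=0.008098, refl=0.008098·0.714286=0.0058; V=0.731778+0.008098+0.005785=0.7457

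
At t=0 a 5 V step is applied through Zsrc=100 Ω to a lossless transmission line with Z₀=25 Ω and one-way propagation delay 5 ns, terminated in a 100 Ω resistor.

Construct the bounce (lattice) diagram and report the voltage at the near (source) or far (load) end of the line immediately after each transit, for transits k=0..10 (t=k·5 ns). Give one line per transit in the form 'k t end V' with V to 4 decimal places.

0 0 source 1.0000
1 5 load 1.6000
2 10 source 1.9600
3 15 load 2.1760
4 20 source 2.3056
5 25 load 2.3834
6 30 source 2.4300
7 35 load 2.4580
8 40 source 2.4748
9 45 load 2.4849
10 50 source 2.4909

Γ_L=0.600000, Γ_S=0.600000; launch V₁=5·25/125=1.000000
k=0 src: V=1.0000
k=1 load: inc=1.000000, refl=1.000000·0.600000=0.6000; V=0.000000+1.000000+0.600000=1.6000
k=2 src: inc=0.600000, refl=0.600000·0.600000=0.3600; V=1.000000+0.600000+0.360000=1.9600
k=3 load: inc=0.360000, refl=0.360000·0.600000=0.2160; V=1.600000+0.360000+0.216000=2.1760
k=4 src: inc=0.216000, refl=0.216000·0.600000=0.1296; V=1.960000+0.216000+0.129600=2.3056
k=5 load: inc=0.129600, refl=0.129600·0.600000=0.0778; V=2.176000+0.129600+0.077760=2.3834
k=6 src: inc=0.077760, refl=0.077760·0.600000=0.0467; V=2.305600+0.077760+0.046656=2.4300
k=7 load: inc=0.046656, refl=0.046656·0.600000=0.0280; V=2.383360+0.046656+0.027994=2.4580
k=8 src: inc=0.027994, refl=0.027994·0.600000=0.0168; V=2.430016+0.027994+0.016796=2.4748
k=9 load: inc=0.016796, refl=0.016796·0.600000=0.0101; V=2.458010+0.016796+0.010078=2.4849
k=10 src: inc=0.010078, refl=0.010078·0.600000=0.0060; V=2.474806+0.010078+0.006047=2.4909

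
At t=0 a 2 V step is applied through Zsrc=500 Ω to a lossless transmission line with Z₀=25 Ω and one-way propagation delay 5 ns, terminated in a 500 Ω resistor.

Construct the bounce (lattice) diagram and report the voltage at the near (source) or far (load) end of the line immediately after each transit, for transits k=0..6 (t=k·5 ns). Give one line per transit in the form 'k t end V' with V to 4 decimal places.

0 0 source 0.0952
1 5 load 0.1814
2 10 source 0.2594
3 15 load 0.3299
4 20 source 0.3937
5 25 load 0.4515
6 30 source 0.5037

Γ_L=0.904762, Γ_S=0.904762; launch V₁=2·25/525=0.095238
k=0 src: V=0.0952
k=1 load: inc=0.095238, refl=0.095238·0.904762=0.0862; V=0.000000+0.095238+0.086168=0.1814
k=2 src: inc=0.086168, refl=0.086168·0.904762=0.0780; V=0.095238+0.086168+0.077961=0.2594
k=3 load: inc=0.077961, refl=0.077961·0.904762=0.0705; V=0.181406+0.077961+0.070536=0.3299
k=4 src: inc=0.070536, refl=0.070536·0.904762=0.0638; V=0.259367+0.070536+0.063819=0.3937
k=5 load: inc=0.063819, refl=0.063819·0.904762=0.0577; V=0.329904+0.063819+0.057741=0.4515
k=6 src: inc=0.057741, refl=0.057741·0.904762=0.0522; V=0.393722+0.057741+0.052242=0.5037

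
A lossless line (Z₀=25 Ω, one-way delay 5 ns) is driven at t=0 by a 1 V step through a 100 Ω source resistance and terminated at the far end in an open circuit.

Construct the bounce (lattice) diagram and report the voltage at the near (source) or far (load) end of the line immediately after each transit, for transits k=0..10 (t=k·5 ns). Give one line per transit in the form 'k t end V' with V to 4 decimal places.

0 0 source 0.2000
1 5 load 0.4000
2 10 source 0.5200
3 15 load 0.6400
4 20 source 0.7120
5 25 load 0.7840
6 30 source 0.8272
7 35 load 0.8704
8 40 source 0.8963
9 45 load 0.9222
10 50 source 0.9378

Γ_L=1.000000, Γ_S=0.600000; launch V₁=1·25/125=0.200000
k=0 src: V=0.2000
k=1 load: inc=0.200000, refl=0.200000·1.000000=0.2000; V=0.000000+0.200000+0.200000=0.4000
k=2 src: inc=0.200000, refl=0.200000·0.600000=0.1200; V=0.200000+0.200000+0.120000=0.5200
k=3 load: inc=0.120000, refl=0.120000·1.000000=0.1200; V=0.400000+0.120000+0.120000=0.6400
k=4 src: inc=0.120000, refl=0.120000·0.600000=0.0720; V=0.520000+0.120000+0.072000=0.7120
k=5 load: inc=0.072000, refl=0.072000·1.000000=0.0720; V=0.640000+0.072000+0.072000=0.7840
k=6 src: inc=0.072000, refl=0.072000·0.600000=0.0432; V=0.712000+0.072000+0.043200=0.8272
k=7 load: inc=0.043200, refl=0.043200·1.000000=0.0432; V=0.784000+0.043200+0.043200=0.8704
k=8 src: inc=0.043200, refl=0.043200·0.600000=0.0259; V=0.827200+0.043200+0.025920=0.8963
k=9 load: inc=0.025920, refl=0.025920·1.000000=0.0259; V=0.870400+0.025920+0.025920=0.9222
k=10 src: inc=0.025920, refl=0.025920·0.600000=0.0156; V=0.896320+0.025920+0.015552=0.9378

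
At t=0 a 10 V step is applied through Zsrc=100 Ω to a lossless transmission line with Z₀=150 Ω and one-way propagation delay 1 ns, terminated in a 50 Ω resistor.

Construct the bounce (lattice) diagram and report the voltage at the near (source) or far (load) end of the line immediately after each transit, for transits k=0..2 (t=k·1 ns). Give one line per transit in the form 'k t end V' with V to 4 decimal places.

Γ_L=-0.500000, Γ_S=-0.200000; launch V₁=10·150/250=6.000000
k=0 src: V=6.0000
k=1 load: inc=6.000000, refl=6.000000·-0.500000=-3.0000; V=0.000000+6.000000+-3.000000=3.0000
k=2 src: inc=-3.000000, refl=-3.000000·-0.200000=0.6000; V=6.000000+-3.000000+0.600000=3.6000

0 0 source 6.0000
1 1 load 3.0000
2 2 source 3.6000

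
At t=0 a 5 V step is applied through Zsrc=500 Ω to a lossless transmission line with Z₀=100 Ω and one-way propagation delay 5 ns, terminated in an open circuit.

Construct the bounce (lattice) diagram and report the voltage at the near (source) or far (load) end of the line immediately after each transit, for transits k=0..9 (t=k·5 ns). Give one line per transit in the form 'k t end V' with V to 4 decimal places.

Γ_L=1.000000, Γ_S=0.666667; launch V₁=5·100/600=0.833333
k=0 src: V=0.8333
k=1 load: inc=0.833333, refl=0.833333·1.000000=0.8333; V=0.000000+0.833333+0.833333=1.6667
k=2 src: inc=0.833333, refl=0.833333·0.666667=0.5556; V=0.833333+0.833333+0.555556=2.2222
k=3 load: inc=0.555556, refl=0.555556·1.000000=0.5556; V=1.666667+0.555556+0.555556=2.7778
k=4 src: inc=0.555556, refl=0.555556·0.666667=0.3704; V=2.222222+0.555556+0.370370=3.1481
k=5 load: inc=0.370370, refl=0.370370·1.000000=0.3704; V=2.777778+0.370370+0.370370=3.5185
k=6 src: inc=0.370370, refl=0.370370·0.666667=0.2469; V=3.148148+0.370370+0.246914=3.7654
k=7 load: inc=0.246914, refl=0.246914·1.000000=0.2469; V=3.518519+0.246914+0.246914=4.0123
k=8 src: inc=0.246914, refl=0.246914·0.666667=0.1646; V=3.765432+0.246914+0.164609=4.1770
k=9 load: inc=0.164609, refl=0.164609·1.000000=0.1646; V=4.012346+0.164609+0.164609=4.3416

0 0 source 0.8333
1 5 load 1.6667
2 10 source 2.2222
3 15 load 2.7778
4 20 source 3.1481
5 25 load 3.5185
6 30 source 3.7654
7 35 load 4.0123
8 40 source 4.1770
9 45 load 4.3416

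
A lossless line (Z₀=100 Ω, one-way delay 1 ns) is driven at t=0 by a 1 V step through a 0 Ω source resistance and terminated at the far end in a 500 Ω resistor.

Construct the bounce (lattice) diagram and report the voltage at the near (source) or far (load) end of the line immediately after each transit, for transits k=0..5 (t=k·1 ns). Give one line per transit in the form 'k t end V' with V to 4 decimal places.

Γ_L=0.666667, Γ_S=-1.000000; launch V₁=1·100/100=1.000000
k=0 src: V=1.0000
k=1 load: inc=1.000000, refl=1.000000·0.666667=0.6667; V=0.000000+1.000000+0.666667=1.6667
k=2 src: inc=0.666667, refl=0.666667·-1.000000=-0.6667; V=1.000000+0.666667+-0.666667=1.0000
k=3 load: inc=-0.666667, refl=-0.666667·0.666667=-0.4444; V=1.666667+-0.666667+-0.444444=0.5556
k=4 src: inc=-0.444444, refl=-0.444444·-1.000000=0.4444; V=1.000000+-0.444444+0.444444=1.0000
k=5 load: inc=0.444444, refl=0.444444·0.666667=0.2963; V=0.555556+0.444444+0.296296=1.2963

0 0 source 1.0000
1 1 load 1.6667
2 2 source 1.0000
3 3 load 0.5556
4 4 source 1.0000
5 5 load 1.2963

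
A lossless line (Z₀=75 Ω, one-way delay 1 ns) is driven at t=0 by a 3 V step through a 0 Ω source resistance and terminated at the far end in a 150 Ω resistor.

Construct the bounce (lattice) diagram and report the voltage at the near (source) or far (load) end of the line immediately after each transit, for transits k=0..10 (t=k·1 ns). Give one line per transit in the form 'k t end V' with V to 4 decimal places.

Γ_L=0.333333, Γ_S=-1.000000; launch V₁=3·75/75=3.000000
k=0 src: V=3.0000
k=1 load: inc=3.000000, refl=3.000000·0.333333=1.0000; V=0.000000+3.000000+1.000000=4.0000
k=2 src: inc=1.000000, refl=1.000000·-1.000000=-1.0000; V=3.000000+1.000000+-1.000000=3.0000
k=3 load: inc=-1.000000, refl=-1.000000·0.333333=-0.3333; V=4.000000+-1.000000+-0.333333=2.6667
k=4 src: inc=-0.333333, refl=-0.333333·-1.000000=0.3333; V=3.000000+-0.333333+0.333333=3.0000
k=5 load: inc=0.333333, refl=0.333333·0.333333=0.1111; V=2.666667+0.333333+0.111111=3.1111
k=6 src: inc=0.111111, refl=0.111111·-1.000000=-0.1111; V=3.000000+0.111111+-0.111111=3.0000
k=7 load: inc=-0.111111, refl=-0.111111·0.333333=-0.0370; V=3.111111+-0.111111+-0.037037=2.9630
k=8 src: inc=-0.037037, refl=-0.037037·-1.000000=0.0370; V=3.000000+-0.037037+0.037037=3.0000
k=9 load: inc=0.037037, refl=0.037037·0.333333=0.0123; V=2.962963+0.037037+0.012346=3.0123
k=10 src: inc=0.012346, refl=0.012346·-1.000000=-0.0123; V=3.000000+0.012346+-0.012346=3.0000

0 0 source 3.0000
1 1 load 4.0000
2 2 source 3.0000
3 3 load 2.6667
4 4 source 3.0000
5 5 load 3.1111
6 6 source 3.0000
7 7 load 2.9630
8 8 source 3.0000
9 9 load 3.0123
10 10 source 3.0000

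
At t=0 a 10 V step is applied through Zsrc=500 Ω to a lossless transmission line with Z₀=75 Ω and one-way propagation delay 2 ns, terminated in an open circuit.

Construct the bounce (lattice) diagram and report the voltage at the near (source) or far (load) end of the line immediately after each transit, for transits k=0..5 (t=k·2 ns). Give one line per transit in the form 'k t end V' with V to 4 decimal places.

Γ_L=1.000000, Γ_S=0.739130; launch V₁=10·75/575=1.304348
k=0 src: V=1.3043
k=1 load: inc=1.304348, refl=1.304348·1.000000=1.3043; V=0.000000+1.304348+1.304348=2.6087
k=2 src: inc=1.304348, refl=1.304348·0.739130=0.9641; V=1.304348+1.304348+0.964083=3.5728
k=3 load: inc=0.964083, refl=0.964083·1.000000=0.9641; V=2.608696+0.964083+0.964083=4.5369
k=4 src: inc=0.964083, refl=0.964083·0.739130=0.7126; V=3.572779+0.964083+0.712583=5.2494
k=5 load: inc=0.712583, refl=0.712583·1.000000=0.7126; V=4.536862+0.712583+0.712583=5.9620

0 0 source 1.3043
1 2 load 2.6087
2 4 source 3.5728
3 6 load 4.5369
4 8 source 5.2494
5 10 load 5.9620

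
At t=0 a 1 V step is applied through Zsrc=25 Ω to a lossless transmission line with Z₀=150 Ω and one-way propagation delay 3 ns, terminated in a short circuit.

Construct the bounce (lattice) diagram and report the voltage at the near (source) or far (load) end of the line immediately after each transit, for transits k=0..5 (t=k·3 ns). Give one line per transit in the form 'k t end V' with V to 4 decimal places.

Γ_L=-1.000000, Γ_S=-0.714286; launch V₁=1·150/175=0.857143
k=0 src: V=0.8571
k=1 load: inc=0.857143, refl=0.857143·-1.000000=-0.8571; V=0.000000+0.857143+-0.857143=0.0000
k=2 src: inc=-0.857143, refl=-0.857143·-0.714286=0.6122; V=0.857143+-0.857143+0.612245=0.6122
k=3 load: inc=0.612245, refl=0.612245·-1.000000=-0.6122; V=0.000000+0.612245+-0.612245=0.0000
k=4 src: inc=-0.612245, refl=-0.612245·-0.714286=0.4373; V=0.612245+-0.612245+0.437318=0.4373
k=5 load: inc=0.437318, refl=0.437318·-1.000000=-0.4373; V=0.000000+0.437318+-0.437318=0.0000

0 0 source 0.8571
1 3 load 0.0000
2 6 source 0.6122
3 9 load 0.0000
4 12 source 0.4373
5 15 load 0.0000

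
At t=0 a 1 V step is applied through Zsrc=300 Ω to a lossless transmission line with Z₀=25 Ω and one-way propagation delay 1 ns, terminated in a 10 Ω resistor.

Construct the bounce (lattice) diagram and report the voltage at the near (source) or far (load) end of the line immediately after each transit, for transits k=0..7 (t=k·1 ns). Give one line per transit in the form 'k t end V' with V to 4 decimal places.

0 0 source 0.0769
1 1 load 0.0440
2 2 source 0.0161
3 3 load 0.0280
4 4 source 0.0381
5 5 load 0.0338
6 6 source 0.0301
7 7 load 0.0317

Γ_L=-0.428571, Γ_S=0.846154; launch V₁=1·25/325=0.076923
k=0 src: V=0.0769
k=1 load: inc=0.076923, refl=0.076923·-0.428571=-0.0330; V=0.000000+0.076923+-0.032967=0.0440
k=2 src: inc=-0.032967, refl=-0.032967·0.846154=-0.0279; V=0.076923+-0.032967+-0.027895=0.0161
k=3 load: inc=-0.027895, refl=-0.027895·-0.428571=0.0120; V=0.043956+-0.027895+0.011955=0.0280
k=4 src: inc=0.011955, refl=0.011955·0.846154=0.0101; V=0.016061+0.011955+0.010116=0.0381
k=5 load: inc=0.010116, refl=0.010116·-0.428571=-0.0043; V=0.028016+0.010116+-0.004335=0.0338
k=6 src: inc=-0.004335, refl=-0.004335·0.846154=-0.0037; V=0.038132+-0.004335+-0.003668=0.0301
k=7 load: inc=-0.003668, refl=-0.003668·-0.428571=0.0016; V=0.033796+-0.003668+0.001572=0.0317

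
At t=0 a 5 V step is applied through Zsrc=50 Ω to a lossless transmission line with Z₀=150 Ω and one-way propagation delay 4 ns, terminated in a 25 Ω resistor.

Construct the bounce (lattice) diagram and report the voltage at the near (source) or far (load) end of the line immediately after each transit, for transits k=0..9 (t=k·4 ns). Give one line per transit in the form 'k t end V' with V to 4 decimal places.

Γ_L=-0.714286, Γ_S=-0.500000; launch V₁=5·150/200=3.750000
k=0 src: V=3.7500
k=1 load: inc=3.750000, refl=3.750000·-0.714286=-2.6786; V=0.000000+3.750000+-2.678571=1.0714
k=2 src: inc=-2.678571, refl=-2.678571·-0.500000=1.3393; V=3.750000+-2.678571+1.339286=2.4107
k=3 load: inc=1.339286, refl=1.339286·-0.714286=-0.9566; V=1.071429+1.339286+-0.956633=1.4541
k=4 src: inc=-0.956633, refl=-0.956633·-0.500000=0.4783; V=2.410714+-0.956633+0.478316=1.9324
k=5 load: inc=0.478316, refl=0.478316·-0.714286=-0.3417; V=1.454082+0.478316+-0.341655=1.5907
k=6 src: inc=-0.341655, refl=-0.341655·-0.500000=0.1708; V=1.932398+-0.341655+0.170827=1.7616
k=7 load: inc=0.170827, refl=0.170827·-0.714286=-0.1220; V=1.590743+0.170827+-0.122019=1.6396
k=8 src: inc=-0.122019, refl=-0.122019·-0.500000=0.0610; V=1.761571+-0.122019+0.061010=1.7006
k=9 load: inc=0.061010, refl=0.061010·-0.714286=-0.0436; V=1.639551+0.061010+-0.043578=1.6570

0 0 source 3.7500
1 4 load 1.0714
2 8 source 2.4107
3 12 load 1.4541
4 16 source 1.9324
5 20 load 1.5907
6 24 source 1.7616
7 28 load 1.6396
8 32 source 1.7006
9 36 load 1.6570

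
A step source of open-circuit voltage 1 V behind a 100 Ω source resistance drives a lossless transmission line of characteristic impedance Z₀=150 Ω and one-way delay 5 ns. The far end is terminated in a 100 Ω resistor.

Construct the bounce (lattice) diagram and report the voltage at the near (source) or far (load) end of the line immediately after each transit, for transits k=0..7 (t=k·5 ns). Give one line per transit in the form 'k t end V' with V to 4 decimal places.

Γ_L=-0.200000, Γ_S=-0.200000; launch V₁=1·150/250=0.600000
k=0 src: V=0.6000
k=1 load: inc=0.600000, refl=0.600000·-0.200000=-0.1200; V=0.000000+0.600000+-0.120000=0.4800
k=2 src: inc=-0.120000, refl=-0.120000·-0.200000=0.0240; V=0.600000+-0.120000+0.024000=0.5040
k=3 load: inc=0.024000, refl=0.024000·-0.200000=-0.0048; V=0.480000+0.024000+-0.004800=0.4992
k=4 src: inc=-0.004800, refl=-0.004800·-0.200000=0.0010; V=0.504000+-0.004800+0.000960=0.5002
k=5 load: inc=0.000960, refl=0.000960·-0.200000=-0.0002; V=0.499200+0.000960+-0.000192=0.5000
k=6 src: inc=-0.000192, refl=-0.000192·-0.200000=0.0000; V=0.500160+-0.000192+0.000038=0.5000
k=7 load: inc=0.000038, refl=0.000038·-0.200000=-0.0000; V=0.499968+0.000038+-0.000008=0.5000

0 0 source 0.6000
1 5 load 0.4800
2 10 source 0.5040
3 15 load 0.4992
4 20 source 0.5002
5 25 load 0.5000
6 30 source 0.5000
7 35 load 0.5000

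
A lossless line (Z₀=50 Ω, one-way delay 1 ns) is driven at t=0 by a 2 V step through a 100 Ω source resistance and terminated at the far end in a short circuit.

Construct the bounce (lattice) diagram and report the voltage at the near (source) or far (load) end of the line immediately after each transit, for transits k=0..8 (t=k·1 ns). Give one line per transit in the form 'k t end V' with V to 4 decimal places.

Γ_L=-1.000000, Γ_S=0.333333; launch V₁=2·50/150=0.666667
k=0 src: V=0.6667
k=1 load: inc=0.666667, refl=0.666667·-1.000000=-0.6667; V=0.000000+0.666667+-0.666667=0.0000
k=2 src: inc=-0.666667, refl=-0.666667·0.333333=-0.2222; V=0.666667+-0.666667+-0.222222=-0.2222
k=3 load: inc=-0.222222, refl=-0.222222·-1.000000=0.2222; V=0.000000+-0.222222+0.222222=0.0000
k=4 src: inc=0.222222, refl=0.222222·0.333333=0.0741; V=-0.222222+0.222222+0.074074=0.0741
k=5 load: inc=0.074074, refl=0.074074·-1.000000=-0.0741; V=0.000000+0.074074+-0.074074=0.0000
k=6 src: inc=-0.074074, refl=-0.074074·0.333333=-0.0247; V=0.074074+-0.074074+-0.024691=-0.0247
k=7 load: inc=-0.024691, refl=-0.024691·-1.000000=0.0247; V=0.000000+-0.024691+0.024691=0.0000
k=8 src: inc=0.024691, refl=0.024691·0.333333=0.0082; V=-0.024691+0.024691+0.008230=0.0082

0 0 source 0.6667
1 1 load 0.0000
2 2 source -0.2222
3 3 load 0.0000
4 4 source 0.0741
5 5 load 0.0000
6 6 source -0.0247
7 7 load 0.0000
8 8 source 0.0082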